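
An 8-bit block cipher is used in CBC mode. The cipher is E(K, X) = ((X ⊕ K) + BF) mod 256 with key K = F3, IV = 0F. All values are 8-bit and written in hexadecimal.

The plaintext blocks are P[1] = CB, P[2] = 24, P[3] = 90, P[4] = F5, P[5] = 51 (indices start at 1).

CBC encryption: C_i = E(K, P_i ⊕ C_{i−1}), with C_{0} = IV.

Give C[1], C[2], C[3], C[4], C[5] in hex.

C[1] = F6, C[2] = E0, C[3] = 42, C[4] = 03, C[5] = 60

C[1]: P[1] ⊕ 0F = C4; E(K, C4) = F6.
C[2]: P[2] ⊕ F6 = D2; E(K, D2) = E0.
C[3]: P[3] ⊕ E0 = 70; E(K, 70) = 42.
C[4]: P[4] ⊕ 42 = B7; E(K, B7) = 03.
C[5]: P[5] ⊕ 03 = 52; E(K, 52) = 60.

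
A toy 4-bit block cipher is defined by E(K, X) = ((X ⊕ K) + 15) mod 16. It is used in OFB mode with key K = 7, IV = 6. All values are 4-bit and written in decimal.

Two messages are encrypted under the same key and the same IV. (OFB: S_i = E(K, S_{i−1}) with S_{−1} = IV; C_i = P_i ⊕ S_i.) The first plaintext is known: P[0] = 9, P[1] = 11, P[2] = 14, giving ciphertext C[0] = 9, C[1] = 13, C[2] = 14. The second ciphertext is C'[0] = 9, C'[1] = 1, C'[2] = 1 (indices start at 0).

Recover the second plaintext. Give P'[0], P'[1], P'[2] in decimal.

P'[0] = 9, P'[1] = 7, P'[2] = 1

In OFB with a reused IV, both messages share the same keystream S_i, so C_i ⊕ C'_i = P_i ⊕ P'_i and thus P'_i = P_i ⊕ C_i ⊕ C'_i.
P'[0]: 9 ⊕ 9 ⊕ 9 = 9.
P'[1]: 11 ⊕ 13 ⊕ 1 = 7.
P'[2]: 14 ⊕ 14 ⊕ 1 = 1.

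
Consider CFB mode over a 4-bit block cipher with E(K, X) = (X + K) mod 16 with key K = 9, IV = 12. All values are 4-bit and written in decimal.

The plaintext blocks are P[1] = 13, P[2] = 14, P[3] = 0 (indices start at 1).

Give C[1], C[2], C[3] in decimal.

C[1] = 8, C[2] = 15, C[3] = 8

CFB encryption: C_i = P_i ⊕ E(K, C_{i−1}), with C_{0} = IV.
C[1]: E(K, 12) = 5; 13 ⊕ 5 = 8.
C[2]: E(K, 8) = 1; 14 ⊕ 1 = 15.
C[3]: E(K, 15) = 8; 0 ⊕ 8 = 8.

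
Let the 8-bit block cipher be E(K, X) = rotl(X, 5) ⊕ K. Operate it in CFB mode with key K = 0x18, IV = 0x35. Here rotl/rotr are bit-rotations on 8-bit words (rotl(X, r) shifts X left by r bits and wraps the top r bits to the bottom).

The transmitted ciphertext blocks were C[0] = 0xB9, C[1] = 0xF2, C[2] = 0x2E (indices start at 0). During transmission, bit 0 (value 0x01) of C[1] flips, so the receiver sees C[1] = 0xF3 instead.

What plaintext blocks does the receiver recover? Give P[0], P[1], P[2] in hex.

P[0] = 0x07, P[1] = 0xDC, P[2] = 0x48

CFB decryption: P_i = C_i ⊕ E(K, C_{i−1}), with C_{−1} = IV.
Only C[1] changed, to 0xF3. In CFB, a change in C_i flips the same bit in P_i and garbles P_{i+1}. Decrypting the received ciphertext:
P[0]: E(K, 0x35) = 0xBE; 0xB9 ⊕ 0xBE = 0x07.
P[1]: E(K, 0xB9) = 0x2F; 0xF3 ⊕ 0x2F = 0xDC.
P[2]: E(K, 0xF3) = 0x66; 0x2E ⊕ 0x66 = 0x48.
Blocks that differ from the original plaintext: P[1], P[2].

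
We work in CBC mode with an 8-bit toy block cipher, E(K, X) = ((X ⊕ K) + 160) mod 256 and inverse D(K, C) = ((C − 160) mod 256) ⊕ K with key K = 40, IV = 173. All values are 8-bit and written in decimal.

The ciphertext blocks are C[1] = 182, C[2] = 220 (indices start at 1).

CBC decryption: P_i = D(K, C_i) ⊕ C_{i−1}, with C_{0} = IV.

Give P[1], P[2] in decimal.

P[1] = 147, P[2] = 162

P[1]: D(K, 182) = 62; 62 ⊕ 173 = 147.
P[2]: D(K, 220) = 20; 20 ⊕ 182 = 162.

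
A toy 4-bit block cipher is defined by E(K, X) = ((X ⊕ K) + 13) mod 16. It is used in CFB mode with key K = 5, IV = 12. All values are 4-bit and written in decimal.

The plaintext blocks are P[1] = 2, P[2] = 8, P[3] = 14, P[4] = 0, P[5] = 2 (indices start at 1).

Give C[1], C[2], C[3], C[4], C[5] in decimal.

C[1] = 4, C[2] = 6, C[3] = 14, C[4] = 8, C[5] = 8

CFB encryption: C_i = P_i ⊕ E(K, C_{i−1}), with C_{0} = IV.
C[1]: E(K, 12) = 6; 2 ⊕ 6 = 4.
C[2]: E(K, 4) = 14; 8 ⊕ 14 = 6.
C[3]: E(K, 6) = 0; 14 ⊕ 0 = 14.
C[4]: E(K, 14) = 8; 0 ⊕ 8 = 8.
C[5]: E(K, 8) = 10; 2 ⊕ 10 = 8.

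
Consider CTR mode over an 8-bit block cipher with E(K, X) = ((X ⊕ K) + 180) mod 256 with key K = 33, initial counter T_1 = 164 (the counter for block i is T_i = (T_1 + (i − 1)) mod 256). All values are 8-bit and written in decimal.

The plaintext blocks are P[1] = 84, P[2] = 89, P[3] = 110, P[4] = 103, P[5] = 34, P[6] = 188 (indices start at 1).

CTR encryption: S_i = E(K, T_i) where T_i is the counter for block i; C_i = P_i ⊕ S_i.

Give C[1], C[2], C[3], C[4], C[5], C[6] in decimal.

C[1]: T = 164, S = E(K, T) = 57; 84 ⊕ 57 = 109.
C[2]: T = 165, S = E(K, T) = 56; 89 ⊕ 56 = 97.
C[3]: T = 166, S = E(K, T) = 59; 110 ⊕ 59 = 85.
C[4]: T = 167, S = E(K, T) = 58; 103 ⊕ 58 = 93.
C[5]: T = 168, S = E(K, T) = 61; 34 ⊕ 61 = 31.
C[6]: T = 169, S = E(K, T) = 60; 188 ⊕ 60 = 128.

C[1] = 109, C[2] = 97, C[3] = 85, C[4] = 93, C[5] = 31, C[6] = 128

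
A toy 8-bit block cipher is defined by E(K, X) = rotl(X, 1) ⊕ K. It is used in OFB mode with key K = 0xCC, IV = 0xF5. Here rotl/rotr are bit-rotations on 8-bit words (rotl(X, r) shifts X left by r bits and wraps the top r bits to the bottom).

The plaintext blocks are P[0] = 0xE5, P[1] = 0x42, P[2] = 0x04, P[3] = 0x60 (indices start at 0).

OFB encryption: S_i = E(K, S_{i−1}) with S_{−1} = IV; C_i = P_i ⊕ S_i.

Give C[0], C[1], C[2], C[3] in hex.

C[0]: S = E(K, 0xF5) = 0x27; 0xE5 ⊕ 0x27 = 0xC2.
C[1]: S = E(K, 0x27) = 0x82; 0x42 ⊕ 0x82 = 0xC0.
C[2]: S = E(K, 0x82) = 0xC9; 0x04 ⊕ 0xC9 = 0xCD.
C[3]: S = E(K, 0xC9) = 0x5F; 0x60 ⊕ 0x5F = 0x3F.

C[0] = 0xC2, C[1] = 0xC0, C[2] = 0xCD, C[3] = 0x3F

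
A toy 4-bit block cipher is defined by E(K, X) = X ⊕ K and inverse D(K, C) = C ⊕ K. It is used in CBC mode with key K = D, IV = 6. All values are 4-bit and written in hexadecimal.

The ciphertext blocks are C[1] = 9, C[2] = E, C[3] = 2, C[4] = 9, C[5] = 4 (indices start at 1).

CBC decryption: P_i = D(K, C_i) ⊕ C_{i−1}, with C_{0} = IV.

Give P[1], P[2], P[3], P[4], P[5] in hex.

P[1] = 2, P[2] = A, P[3] = 1, P[4] = 6, P[5] = 0

P[1]: D(K, 9) = 4; 4 ⊕ 6 = 2.
P[2]: D(K, E) = 3; 3 ⊕ 9 = A.
P[3]: D(K, 2) = F; F ⊕ E = 1.
P[4]: D(K, 9) = 4; 4 ⊕ 2 = 6.
P[5]: D(K, 4) = 9; 9 ⊕ 9 = 0.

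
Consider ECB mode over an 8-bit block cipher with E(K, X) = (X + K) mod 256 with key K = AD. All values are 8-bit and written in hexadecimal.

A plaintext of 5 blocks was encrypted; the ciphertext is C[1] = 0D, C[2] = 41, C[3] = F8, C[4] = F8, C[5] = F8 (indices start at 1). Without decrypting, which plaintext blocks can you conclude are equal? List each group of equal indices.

ECB encrypts each block independently with the same key, so equal ciphertext blocks imply equal plaintext blocks.
C[3] = C[4] = C[5] = F8, so P[3] = P[4] = P[5].

P[3] = P[4] = P[5]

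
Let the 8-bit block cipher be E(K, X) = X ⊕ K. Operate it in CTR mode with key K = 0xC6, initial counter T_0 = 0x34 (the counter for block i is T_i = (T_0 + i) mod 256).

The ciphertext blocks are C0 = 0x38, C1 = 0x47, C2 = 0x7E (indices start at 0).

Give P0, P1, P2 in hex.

P0 = 0xCA, P1 = 0xB4, P2 = 0x8E

CTR decryption: S_i = E(K, T_i) where T_i is the counter for block i; P_i = C_i ⊕ S_i.
P0: T = 0x34, S = E(K, T) = 0xF2; 0x38 ⊕ 0xF2 = 0xCA.
P1: T = 0x35, S = E(K, T) = 0xF3; 0x47 ⊕ 0xF3 = 0xB4.
P2: T = 0x36, S = E(K, T) = 0xF0; 0x7E ⊕ 0xF0 = 0x8E.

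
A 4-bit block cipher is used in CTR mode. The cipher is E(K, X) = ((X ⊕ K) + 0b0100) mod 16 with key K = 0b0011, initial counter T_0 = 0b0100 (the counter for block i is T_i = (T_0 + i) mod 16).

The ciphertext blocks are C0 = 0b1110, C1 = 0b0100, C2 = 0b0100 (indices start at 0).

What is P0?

CTR decryption: S_i = E(K, T_i) where T_i is the counter for block i; P_i = C_i ⊕ S_i.
P0: T = 0b0100, S = E(K, T) = 0b1011; 0b1110 ⊕ 0b1011 = 0b0101.

P0 = 0b0101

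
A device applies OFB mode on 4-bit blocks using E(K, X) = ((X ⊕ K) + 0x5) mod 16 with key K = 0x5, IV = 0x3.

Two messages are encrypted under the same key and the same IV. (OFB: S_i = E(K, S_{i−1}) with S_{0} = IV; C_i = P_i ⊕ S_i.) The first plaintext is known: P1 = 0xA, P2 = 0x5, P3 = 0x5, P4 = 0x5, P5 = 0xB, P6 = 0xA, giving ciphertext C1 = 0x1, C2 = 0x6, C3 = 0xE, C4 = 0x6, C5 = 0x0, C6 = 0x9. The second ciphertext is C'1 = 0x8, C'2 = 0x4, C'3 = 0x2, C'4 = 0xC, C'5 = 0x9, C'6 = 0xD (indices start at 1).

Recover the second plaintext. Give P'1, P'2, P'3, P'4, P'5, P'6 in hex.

In OFB with a reused IV, both messages share the same keystream S_i, so C_i ⊕ C'_i = P_i ⊕ P'_i and thus P'_i = P_i ⊕ C_i ⊕ C'_i.
P'1: 0xA ⊕ 0x1 ⊕ 0x8 = 0x3.
P'2: 0x5 ⊕ 0x6 ⊕ 0x4 = 0x7.
P'3: 0x5 ⊕ 0xE ⊕ 0x2 = 0x9.
P'4: 0x5 ⊕ 0x6 ⊕ 0xC = 0xF.
P'5: 0xB ⊕ 0x0 ⊕ 0x9 = 0x2.
P'6: 0xA ⊕ 0x9 ⊕ 0xD = 0xE.

P'1 = 0x3, P'2 = 0x7, P'3 = 0x9, P'4 = 0xF, P'5 = 0x2, P'6 = 0xE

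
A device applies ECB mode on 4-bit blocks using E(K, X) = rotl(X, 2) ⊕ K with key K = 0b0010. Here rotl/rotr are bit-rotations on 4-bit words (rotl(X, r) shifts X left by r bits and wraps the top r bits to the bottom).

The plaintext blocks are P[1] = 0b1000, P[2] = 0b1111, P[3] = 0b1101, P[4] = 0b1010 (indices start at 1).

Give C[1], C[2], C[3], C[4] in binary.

C[1] = 0b0000, C[2] = 0b1101, C[3] = 0b0101, C[4] = 0b1000

ECB encryption: C_i = E(K, P_i).
C[1]: E(K, 0b1000) = 0b0000.
C[2]: E(K, 0b1111) = 0b1101.
C[3]: E(K, 0b1101) = 0b0101.
C[4]: E(K, 0b1010) = 0b1000.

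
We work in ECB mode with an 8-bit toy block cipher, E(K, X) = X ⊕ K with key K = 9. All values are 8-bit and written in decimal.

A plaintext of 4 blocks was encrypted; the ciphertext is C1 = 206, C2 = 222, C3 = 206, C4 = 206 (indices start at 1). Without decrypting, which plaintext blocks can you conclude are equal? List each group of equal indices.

P1 = P3 = P4

ECB encrypts each block independently with the same key, so equal ciphertext blocks imply equal plaintext blocks.
C1 = C3 = C4 = 206, so P1 = P3 = P4.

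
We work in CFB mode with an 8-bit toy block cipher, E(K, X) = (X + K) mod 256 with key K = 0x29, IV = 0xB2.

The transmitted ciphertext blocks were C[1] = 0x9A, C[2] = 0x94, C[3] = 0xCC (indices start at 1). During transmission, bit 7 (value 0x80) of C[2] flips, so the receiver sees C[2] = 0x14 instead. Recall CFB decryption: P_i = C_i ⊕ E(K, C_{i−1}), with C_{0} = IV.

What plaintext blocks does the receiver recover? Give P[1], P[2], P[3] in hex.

P[1] = 0x41, P[2] = 0xD7, P[3] = 0xF1

Only C[2] changed, to 0x14. In CFB, a change in C_i flips the same bit in P_i and garbles P_{i+1}. Decrypting the received ciphertext:
P[1]: E(K, 0xB2) = 0xDB; 0x9A ⊕ 0xDB = 0x41.
P[2]: E(K, 0x9A) = 0xC3; 0x14 ⊕ 0xC3 = 0xD7.
P[3]: E(K, 0x14) = 0x3D; 0xCC ⊕ 0x3D = 0xF1.
Blocks that differ from the original plaintext: P[2], P[3].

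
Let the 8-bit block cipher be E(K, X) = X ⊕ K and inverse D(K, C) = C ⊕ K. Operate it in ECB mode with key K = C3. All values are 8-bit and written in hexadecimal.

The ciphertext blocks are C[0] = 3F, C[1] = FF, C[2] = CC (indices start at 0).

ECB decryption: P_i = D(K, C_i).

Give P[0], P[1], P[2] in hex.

P[0] = FC, P[1] = 3C, P[2] = 0F

P[0]: D(K, 3F) = FC.
P[1]: D(K, FF) = 3C.
P[2]: D(K, CC) = 0F.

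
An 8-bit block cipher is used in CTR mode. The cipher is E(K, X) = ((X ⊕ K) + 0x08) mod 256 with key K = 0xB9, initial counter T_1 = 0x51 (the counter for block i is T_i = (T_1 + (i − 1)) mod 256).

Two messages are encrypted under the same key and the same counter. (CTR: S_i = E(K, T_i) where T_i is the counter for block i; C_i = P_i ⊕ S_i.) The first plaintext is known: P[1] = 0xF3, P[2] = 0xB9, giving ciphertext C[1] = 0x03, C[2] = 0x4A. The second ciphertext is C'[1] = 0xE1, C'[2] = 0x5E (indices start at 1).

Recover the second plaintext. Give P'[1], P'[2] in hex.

In CTR with a reused counter, both messages share the same keystream S_i, so C_i ⊕ C'_i = P_i ⊕ P'_i and thus P'_i = P_i ⊕ C_i ⊕ C'_i.
P'[1]: 0xF3 ⊕ 0x03 ⊕ 0xE1 = 0x11.
P'[2]: 0xB9 ⊕ 0x4A ⊕ 0x5E = 0xAD.

P'[1] = 0x11, P'[2] = 0xAD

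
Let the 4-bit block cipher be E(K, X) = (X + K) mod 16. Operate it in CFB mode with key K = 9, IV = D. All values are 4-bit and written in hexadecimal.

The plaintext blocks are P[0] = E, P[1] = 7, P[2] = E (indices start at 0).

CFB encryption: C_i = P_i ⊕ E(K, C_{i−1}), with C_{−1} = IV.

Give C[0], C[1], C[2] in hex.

C[0] = 8, C[1] = 6, C[2] = 1

C[0]: E(K, D) = 6; E ⊕ 6 = 8.
C[1]: E(K, 8) = 1; 7 ⊕ 1 = 6.
C[2]: E(K, 6) = F; E ⊕ F = 1.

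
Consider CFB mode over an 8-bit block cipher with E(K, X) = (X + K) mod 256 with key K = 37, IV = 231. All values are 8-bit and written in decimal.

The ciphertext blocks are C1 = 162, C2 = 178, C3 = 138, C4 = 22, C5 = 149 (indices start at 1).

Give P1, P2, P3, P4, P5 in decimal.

P1 = 174, P2 = 117, P3 = 93, P4 = 185, P5 = 174

CFB decryption: P_i = C_i ⊕ E(K, C_{i−1}), with C_{0} = IV.
P1: E(K, 231) = 12; 162 ⊕ 12 = 174.
P2: E(K, 162) = 199; 178 ⊕ 199 = 117.
P3: E(K, 178) = 215; 138 ⊕ 215 = 93.
P4: E(K, 138) = 175; 22 ⊕ 175 = 185.
P5: E(K, 22) = 59; 149 ⊕ 59 = 174.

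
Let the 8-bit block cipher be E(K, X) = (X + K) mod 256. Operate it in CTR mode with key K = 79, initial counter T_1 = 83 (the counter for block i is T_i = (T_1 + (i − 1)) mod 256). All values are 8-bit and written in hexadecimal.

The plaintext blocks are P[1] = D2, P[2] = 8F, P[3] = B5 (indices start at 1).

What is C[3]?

CTR encryption: S_i = E(K, T_i) where T_i is the counter for block i; C_i = P_i ⊕ S_i.
C[1]: T = 83, S = E(K, T) = FC; D2 ⊕ FC = 2E.
C[2]: T = 84, S = E(K, T) = FD; 8F ⊕ FD = 72.
C[3]: T = 85, S = E(K, T) = FE; B5 ⊕ FE = 4B.

C[3] = 4B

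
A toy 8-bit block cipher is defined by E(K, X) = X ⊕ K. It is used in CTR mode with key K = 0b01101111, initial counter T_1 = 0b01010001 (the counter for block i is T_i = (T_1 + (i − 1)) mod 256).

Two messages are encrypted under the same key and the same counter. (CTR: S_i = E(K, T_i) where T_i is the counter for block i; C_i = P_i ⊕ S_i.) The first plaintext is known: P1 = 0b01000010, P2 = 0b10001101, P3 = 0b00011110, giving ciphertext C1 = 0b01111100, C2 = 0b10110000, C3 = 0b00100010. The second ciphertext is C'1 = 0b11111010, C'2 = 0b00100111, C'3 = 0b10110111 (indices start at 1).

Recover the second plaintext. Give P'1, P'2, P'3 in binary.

P'1 = 0b11000100, P'2 = 0b00011010, P'3 = 0b10001011

In CTR with a reused counter, both messages share the same keystream S_i, so C_i ⊕ C'_i = P_i ⊕ P'_i and thus P'_i = P_i ⊕ C_i ⊕ C'_i.
P'1: 0b01000010 ⊕ 0b01111100 ⊕ 0b11111010 = 0b11000100.
P'2: 0b10001101 ⊕ 0b10110000 ⊕ 0b00100111 = 0b00011010.
P'3: 0b00011110 ⊕ 0b00100010 ⊕ 0b10110111 = 0b10001011.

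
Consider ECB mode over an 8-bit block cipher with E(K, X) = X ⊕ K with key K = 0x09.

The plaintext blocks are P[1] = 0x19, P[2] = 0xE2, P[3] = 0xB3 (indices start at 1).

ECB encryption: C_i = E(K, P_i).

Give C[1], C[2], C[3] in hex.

C[1] = 0x10, C[2] = 0xEB, C[3] = 0xBA

C[1]: E(K, 0x19) = 0x10.
C[2]: E(K, 0xE2) = 0xEB.
C[3]: E(K, 0xB3) = 0xBA.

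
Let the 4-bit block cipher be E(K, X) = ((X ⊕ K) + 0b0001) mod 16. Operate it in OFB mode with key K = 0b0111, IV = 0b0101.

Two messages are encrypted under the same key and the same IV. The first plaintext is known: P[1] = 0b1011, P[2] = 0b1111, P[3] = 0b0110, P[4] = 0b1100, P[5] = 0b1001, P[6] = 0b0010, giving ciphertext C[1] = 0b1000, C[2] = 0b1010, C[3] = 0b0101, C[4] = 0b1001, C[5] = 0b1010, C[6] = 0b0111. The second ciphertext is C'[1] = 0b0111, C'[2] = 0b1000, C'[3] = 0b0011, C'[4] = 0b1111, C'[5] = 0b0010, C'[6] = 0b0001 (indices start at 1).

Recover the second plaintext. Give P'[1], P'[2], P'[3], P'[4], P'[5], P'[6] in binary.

In OFB with a reused IV, both messages share the same keystream S_i, so C_i ⊕ C'_i = P_i ⊕ P'_i and thus P'_i = P_i ⊕ C_i ⊕ C'_i.
P'[1]: 0b1011 ⊕ 0b1000 ⊕ 0b0111 = 0b0100.
P'[2]: 0b1111 ⊕ 0b1010 ⊕ 0b1000 = 0b1101.
P'[3]: 0b0110 ⊕ 0b0101 ⊕ 0b0011 = 0b0000.
P'[4]: 0b1100 ⊕ 0b1001 ⊕ 0b1111 = 0b1010.
P'[5]: 0b1001 ⊕ 0b1010 ⊕ 0b0010 = 0b0001.
P'[6]: 0b0010 ⊕ 0b0111 ⊕ 0b0001 = 0b0100.

P'[1] = 0b0100, P'[2] = 0b1101, P'[3] = 0b0000, P'[4] = 0b1010, P'[5] = 0b0001, P'[6] = 0b0100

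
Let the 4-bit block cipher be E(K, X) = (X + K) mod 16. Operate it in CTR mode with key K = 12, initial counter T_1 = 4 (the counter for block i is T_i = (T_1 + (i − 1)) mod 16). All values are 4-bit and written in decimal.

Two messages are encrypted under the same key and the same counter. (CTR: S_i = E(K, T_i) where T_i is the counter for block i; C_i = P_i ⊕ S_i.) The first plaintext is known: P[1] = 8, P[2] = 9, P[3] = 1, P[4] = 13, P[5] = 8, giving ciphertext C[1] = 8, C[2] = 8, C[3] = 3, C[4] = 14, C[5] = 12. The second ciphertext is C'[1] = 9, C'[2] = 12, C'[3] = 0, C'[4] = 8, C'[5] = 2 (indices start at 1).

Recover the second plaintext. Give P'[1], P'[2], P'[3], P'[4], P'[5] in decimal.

In CTR with a reused counter, both messages share the same keystream S_i, so C_i ⊕ C'_i = P_i ⊕ P'_i and thus P'_i = P_i ⊕ C_i ⊕ C'_i.
P'[1]: 8 ⊕ 8 ⊕ 9 = 9.
P'[2]: 9 ⊕ 8 ⊕ 12 = 13.
P'[3]: 1 ⊕ 3 ⊕ 0 = 2.
P'[4]: 13 ⊕ 14 ⊕ 8 = 11.
P'[5]: 8 ⊕ 12 ⊕ 2 = 6.

P'[1] = 9, P'[2] = 13, P'[3] = 2, P'[4] = 11, P'[5] = 6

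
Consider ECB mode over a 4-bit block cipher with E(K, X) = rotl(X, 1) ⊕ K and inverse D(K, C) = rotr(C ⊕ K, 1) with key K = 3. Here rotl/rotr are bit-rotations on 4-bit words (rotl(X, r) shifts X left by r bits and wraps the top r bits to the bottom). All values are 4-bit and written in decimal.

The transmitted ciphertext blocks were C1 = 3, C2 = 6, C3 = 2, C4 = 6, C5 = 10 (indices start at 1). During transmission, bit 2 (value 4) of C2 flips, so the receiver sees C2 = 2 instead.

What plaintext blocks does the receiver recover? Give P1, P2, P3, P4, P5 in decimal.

ECB decryption: P_i = D(K, C_i).
Only C2 changed, to 2. In ECB, a change in C_i affects only P_i. Decrypting the received ciphertext:
P1: D(K, 3) = 0.
P2: D(K, 2) = 8.
P3: D(K, 2) = 8.
P4: D(K, 6) = 10.
P5: D(K, 10) = 12.
Blocks that differ from the original plaintext: P2.

P1 = 0, P2 = 8, P3 = 8, P4 = 10, P5 = 12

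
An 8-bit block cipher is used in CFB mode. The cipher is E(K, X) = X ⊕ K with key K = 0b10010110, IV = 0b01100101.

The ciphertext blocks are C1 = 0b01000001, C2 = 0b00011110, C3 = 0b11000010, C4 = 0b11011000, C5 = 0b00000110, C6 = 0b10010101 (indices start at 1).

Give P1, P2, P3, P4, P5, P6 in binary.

CFB decryption: P_i = C_i ⊕ E(K, C_{i−1}), with C_{0} = IV.
P1: E(K, 0b01100101) = 0b11110011; 0b01000001 ⊕ 0b11110011 = 0b10110010.
P2: E(K, 0b01000001) = 0b11010111; 0b00011110 ⊕ 0b11010111 = 0b11001001.
P3: E(K, 0b00011110) = 0b10001000; 0b11000010 ⊕ 0b10001000 = 0b01001010.
P4: E(K, 0b11000010) = 0b01010100; 0b11011000 ⊕ 0b01010100 = 0b10001100.
P5: E(K, 0b11011000) = 0b01001110; 0b00000110 ⊕ 0b01001110 = 0b01001000.
P6: E(K, 0b00000110) = 0b10010000; 0b10010101 ⊕ 0b10010000 = 0b00000101.

P1 = 0b10110010, P2 = 0b11001001, P3 = 0b01001010, P4 = 0b10001100, P5 = 0b01001000, P6 = 0b00000101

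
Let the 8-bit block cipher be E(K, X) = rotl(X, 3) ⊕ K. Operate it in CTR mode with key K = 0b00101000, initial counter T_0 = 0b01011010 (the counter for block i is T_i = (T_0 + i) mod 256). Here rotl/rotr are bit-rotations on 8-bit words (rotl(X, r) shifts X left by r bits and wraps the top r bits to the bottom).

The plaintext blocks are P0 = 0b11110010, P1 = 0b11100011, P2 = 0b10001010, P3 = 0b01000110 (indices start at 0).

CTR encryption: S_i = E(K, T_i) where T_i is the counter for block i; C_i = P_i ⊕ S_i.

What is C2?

C2 = 0b01000000

C0: T = 0b01011010, S = E(K, T) = 0b11111010; 0b11110010 ⊕ 0b11111010 = 0b00001000.
C1: T = 0b01011011, S = E(K, T) = 0b11110010; 0b11100011 ⊕ 0b11110010 = 0b00010001.
C2: T = 0b01011100, S = E(K, T) = 0b11001010; 0b10001010 ⊕ 0b11001010 = 0b01000000.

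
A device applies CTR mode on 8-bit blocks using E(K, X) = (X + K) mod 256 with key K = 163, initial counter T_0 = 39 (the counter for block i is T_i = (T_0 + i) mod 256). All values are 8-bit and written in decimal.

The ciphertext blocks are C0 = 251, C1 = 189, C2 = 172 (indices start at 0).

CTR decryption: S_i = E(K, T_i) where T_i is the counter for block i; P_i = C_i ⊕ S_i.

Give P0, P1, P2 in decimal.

P0 = 49, P1 = 118, P2 = 96

P0: T = 39, S = E(K, T) = 202; 251 ⊕ 202 = 49.
P1: T = 40, S = E(K, T) = 203; 189 ⊕ 203 = 118.
P2: T = 41, S = E(K, T) = 204; 172 ⊕ 204 = 96.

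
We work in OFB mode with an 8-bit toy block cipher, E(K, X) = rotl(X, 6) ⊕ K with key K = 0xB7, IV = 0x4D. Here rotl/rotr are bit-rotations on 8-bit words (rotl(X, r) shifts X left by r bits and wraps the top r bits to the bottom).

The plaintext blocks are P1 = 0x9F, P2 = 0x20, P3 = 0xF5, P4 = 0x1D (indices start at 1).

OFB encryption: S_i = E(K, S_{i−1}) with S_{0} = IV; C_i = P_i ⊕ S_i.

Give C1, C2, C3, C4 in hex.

C1: S = E(K, 0x4D) = 0xE4; 0x9F ⊕ 0xE4 = 0x7B.
C2: S = E(K, 0xE4) = 0x8E; 0x20 ⊕ 0x8E = 0xAE.
C3: S = E(K, 0x8E) = 0x14; 0xF5 ⊕ 0x14 = 0xE1.
C4: S = E(K, 0x14) = 0xB2; 0x1D ⊕ 0xB2 = 0xAF.

C1 = 0x7B, C2 = 0xAE, C3 = 0xE1, C4 = 0xAF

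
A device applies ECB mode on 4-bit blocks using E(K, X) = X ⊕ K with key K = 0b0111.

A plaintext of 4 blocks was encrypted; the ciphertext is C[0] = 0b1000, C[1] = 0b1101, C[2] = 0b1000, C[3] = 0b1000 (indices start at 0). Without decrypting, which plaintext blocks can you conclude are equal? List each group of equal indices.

ECB encrypts each block independently with the same key, so equal ciphertext blocks imply equal plaintext blocks.
C[0] = C[2] = C[3] = 0b1000, so P[0] = P[2] = P[3].

P[0] = P[2] = P[3]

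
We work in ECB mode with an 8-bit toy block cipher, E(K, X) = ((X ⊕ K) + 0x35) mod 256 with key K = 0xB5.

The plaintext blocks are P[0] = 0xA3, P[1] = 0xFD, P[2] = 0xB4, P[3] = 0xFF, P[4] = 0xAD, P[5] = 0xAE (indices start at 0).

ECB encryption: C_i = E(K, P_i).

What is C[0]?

C[0] = 0x4B

C[0]: E(K, 0xA3) = 0x4B.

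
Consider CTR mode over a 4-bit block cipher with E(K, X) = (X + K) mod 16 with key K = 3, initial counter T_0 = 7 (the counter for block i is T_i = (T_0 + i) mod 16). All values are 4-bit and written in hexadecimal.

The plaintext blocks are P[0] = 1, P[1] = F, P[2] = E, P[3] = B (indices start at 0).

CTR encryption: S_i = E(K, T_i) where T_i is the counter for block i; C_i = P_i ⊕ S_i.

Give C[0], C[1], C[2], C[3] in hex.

C[0]: T = 7, S = E(K, T) = A; 1 ⊕ A = B.
C[1]: T = 8, S = E(K, T) = B; F ⊕ B = 4.
C[2]: T = 9, S = E(K, T) = C; E ⊕ C = 2.
C[3]: T = A, S = E(K, T) = D; B ⊕ D = 6.

C[0] = B, C[1] = 4, C[2] = 2, C[3] = 6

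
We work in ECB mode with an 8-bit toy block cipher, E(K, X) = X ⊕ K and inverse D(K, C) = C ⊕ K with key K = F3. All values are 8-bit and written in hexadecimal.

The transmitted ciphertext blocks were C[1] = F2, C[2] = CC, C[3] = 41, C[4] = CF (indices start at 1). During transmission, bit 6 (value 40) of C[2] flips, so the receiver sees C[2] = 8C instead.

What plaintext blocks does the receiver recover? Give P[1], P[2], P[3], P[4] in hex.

P[1] = 01, P[2] = 7F, P[3] = B2, P[4] = 3C

ECB decryption: P_i = D(K, C_i).
Only C[2] changed, to 8C. In ECB, a change in C_i affects only P_i. Decrypting the received ciphertext:
P[1]: D(K, F2) = 01.
P[2]: D(K, 8C) = 7F.
P[3]: D(K, 41) = B2.
P[4]: D(K, CF) = 3C.
Blocks that differ from the original plaintext: P[2].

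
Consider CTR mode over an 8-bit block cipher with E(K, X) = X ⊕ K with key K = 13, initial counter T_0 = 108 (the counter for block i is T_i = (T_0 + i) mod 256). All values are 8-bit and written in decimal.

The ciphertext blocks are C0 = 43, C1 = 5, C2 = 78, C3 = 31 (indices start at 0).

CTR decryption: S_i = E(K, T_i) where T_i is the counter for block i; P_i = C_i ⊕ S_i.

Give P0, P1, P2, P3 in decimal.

P0 = 74, P1 = 101, P2 = 45, P3 = 125

P0: T = 108, S = E(K, T) = 97; 43 ⊕ 97 = 74.
P1: T = 109, S = E(K, T) = 96; 5 ⊕ 96 = 101.
P2: T = 110, S = E(K, T) = 99; 78 ⊕ 99 = 45.
P3: T = 111, S = E(K, T) = 98; 31 ⊕ 98 = 125.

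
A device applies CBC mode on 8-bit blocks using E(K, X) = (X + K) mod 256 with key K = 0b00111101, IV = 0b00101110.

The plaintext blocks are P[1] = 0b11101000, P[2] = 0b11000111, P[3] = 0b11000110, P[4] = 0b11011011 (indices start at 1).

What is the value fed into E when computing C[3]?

CBC encryption: C_i = E(K, P_i ⊕ C_{i−1}), with C_{0} = IV.
C[1]: P[1] ⊕ 0b00101110 = 0b11000110; E(K, 0b11000110) = 0b00000011.
C[2]: P[2] ⊕ 0b00000011 = 0b11000100; E(K, 0b11000100) = 0b00000001.
C[3]: P[3] ⊕ 0b00000001 = 0b11000111; E(K, 0b11000111) = 0b00000100.
So the input to E for block [3] is 0b11000111.

0b11000111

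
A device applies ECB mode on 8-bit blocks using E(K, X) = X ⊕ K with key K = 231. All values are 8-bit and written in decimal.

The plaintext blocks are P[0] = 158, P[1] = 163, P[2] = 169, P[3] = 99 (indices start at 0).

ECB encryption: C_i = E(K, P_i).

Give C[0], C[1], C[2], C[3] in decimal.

C[0] = 121, C[1] = 68, C[2] = 78, C[3] = 132

C[0]: E(K, 158) = 121.
C[1]: E(K, 163) = 68.
C[2]: E(K, 169) = 78.
C[3]: E(K, 99) = 132.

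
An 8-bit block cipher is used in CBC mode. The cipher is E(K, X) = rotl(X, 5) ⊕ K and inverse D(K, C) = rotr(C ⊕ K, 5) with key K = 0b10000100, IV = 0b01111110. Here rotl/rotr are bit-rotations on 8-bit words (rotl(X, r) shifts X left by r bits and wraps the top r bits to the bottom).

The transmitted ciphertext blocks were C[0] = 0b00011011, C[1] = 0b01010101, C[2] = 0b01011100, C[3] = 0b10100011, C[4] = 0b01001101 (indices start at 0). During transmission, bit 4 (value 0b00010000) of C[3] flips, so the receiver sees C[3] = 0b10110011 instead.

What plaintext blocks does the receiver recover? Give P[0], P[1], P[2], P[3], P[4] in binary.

P[0] = 0b10000010, P[1] = 0b10010101, P[2] = 0b10010011, P[3] = 0b11100101, P[4] = 0b11111101

CBC decryption: P_i = D(K, C_i) ⊕ C_{i−1}, with C_{−1} = IV.
Only C[3] changed, to 0b10110011. In CBC, a change in C_i garbles P_i and flips the same bit in P_{i+1}. Decrypting the received ciphertext:
P[0]: D(K, 0b00011011) = 0b11111100; 0b11111100 ⊕ 0b01111110 = 0b10000010.
P[1]: D(K, 0b01010101) = 0b10001110; 0b10001110 ⊕ 0b00011011 = 0b10010101.
P[2]: D(K, 0b01011100) = 0b11000110; 0b11000110 ⊕ 0b01010101 = 0b10010011.
P[3]: D(K, 0b10110011) = 0b10111001; 0b10111001 ⊕ 0b01011100 = 0b11100101.
P[4]: D(K, 0b01001101) = 0b01001110; 0b01001110 ⊕ 0b10110011 = 0b11111101.
Blocks that differ from the original plaintext: P[3], P[4].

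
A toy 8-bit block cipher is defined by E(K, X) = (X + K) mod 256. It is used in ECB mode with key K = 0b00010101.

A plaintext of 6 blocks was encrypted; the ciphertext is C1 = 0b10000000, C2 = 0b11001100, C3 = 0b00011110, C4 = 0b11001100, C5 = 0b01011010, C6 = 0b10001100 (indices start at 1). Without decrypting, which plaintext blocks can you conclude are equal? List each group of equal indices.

ECB encrypts each block independently with the same key, so equal ciphertext blocks imply equal plaintext blocks.
C2 = C4 = 0b11001100, so P2 = P4.

P2 = P4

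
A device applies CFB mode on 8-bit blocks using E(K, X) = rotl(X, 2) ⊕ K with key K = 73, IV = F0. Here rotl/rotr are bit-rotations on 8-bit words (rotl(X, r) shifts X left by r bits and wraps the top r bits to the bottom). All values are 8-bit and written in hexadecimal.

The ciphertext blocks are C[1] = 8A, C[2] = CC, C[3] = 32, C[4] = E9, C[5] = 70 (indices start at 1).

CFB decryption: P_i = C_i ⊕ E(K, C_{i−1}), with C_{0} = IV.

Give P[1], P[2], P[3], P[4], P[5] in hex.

P[1] = 3A, P[2] = 95, P[3] = 72, P[4] = 52, P[5] = A4

P[1]: E(K, F0) = B0; 8A ⊕ B0 = 3A.
P[2]: E(K, 8A) = 59; CC ⊕ 59 = 95.
P[3]: E(K, CC) = 40; 32 ⊕ 40 = 72.
P[4]: E(K, 32) = BB; E9 ⊕ BB = 52.
P[5]: E(K, E9) = D4; 70 ⊕ D4 = A4.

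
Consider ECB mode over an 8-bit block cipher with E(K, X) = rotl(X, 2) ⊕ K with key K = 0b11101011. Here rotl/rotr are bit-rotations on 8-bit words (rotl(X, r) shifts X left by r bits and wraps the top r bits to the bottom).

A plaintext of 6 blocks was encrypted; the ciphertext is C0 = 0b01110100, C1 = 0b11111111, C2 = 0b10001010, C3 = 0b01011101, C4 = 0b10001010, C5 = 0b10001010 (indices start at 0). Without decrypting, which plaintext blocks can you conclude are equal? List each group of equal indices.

P2 = P4 = P5

ECB encrypts each block independently with the same key, so equal ciphertext blocks imply equal plaintext blocks.
C2 = C4 = C5 = 0b10001010, so P2 = P4 = P5.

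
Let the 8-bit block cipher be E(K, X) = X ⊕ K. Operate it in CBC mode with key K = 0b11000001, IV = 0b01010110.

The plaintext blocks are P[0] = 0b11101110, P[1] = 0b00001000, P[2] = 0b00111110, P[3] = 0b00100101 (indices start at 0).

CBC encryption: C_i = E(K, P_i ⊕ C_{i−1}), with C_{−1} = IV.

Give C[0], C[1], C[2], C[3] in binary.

C[0] = 0b01111001, C[1] = 0b10110000, C[2] = 0b01001111, C[3] = 0b10101011

C[0]: P[0] ⊕ 0b01010110 = 0b10111000; E(K, 0b10111000) = 0b01111001.
C[1]: P[1] ⊕ 0b01111001 = 0b01110001; E(K, 0b01110001) = 0b10110000.
C[2]: P[2] ⊕ 0b10110000 = 0b10001110; E(K, 0b10001110) = 0b01001111.
C[3]: P[3] ⊕ 0b01001111 = 0b01101010; E(K, 0b01101010) = 0b10101011.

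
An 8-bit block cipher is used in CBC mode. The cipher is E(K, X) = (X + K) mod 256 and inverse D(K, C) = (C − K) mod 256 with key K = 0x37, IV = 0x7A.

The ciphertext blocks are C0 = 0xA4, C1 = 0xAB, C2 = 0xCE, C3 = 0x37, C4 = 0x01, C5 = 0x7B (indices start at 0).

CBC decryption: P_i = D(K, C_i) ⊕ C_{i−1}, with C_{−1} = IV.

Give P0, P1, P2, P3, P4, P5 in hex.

P0 = 0x17, P1 = 0xD0, P2 = 0x3C, P3 = 0xCE, P4 = 0xFD, P5 = 0x45

P0: D(K, 0xA4) = 0x6D; 0x6D ⊕ 0x7A = 0x17.
P1: D(K, 0xAB) = 0x74; 0x74 ⊕ 0xA4 = 0xD0.
P2: D(K, 0xCE) = 0x97; 0x97 ⊕ 0xAB = 0x3C.
P3: D(K, 0x37) = 0x00; 0x00 ⊕ 0xCE = 0xCE.
P4: D(K, 0x01) = 0xCA; 0xCA ⊕ 0x37 = 0xFD.
P5: D(K, 0x7B) = 0x44; 0x44 ⊕ 0x01 = 0x45.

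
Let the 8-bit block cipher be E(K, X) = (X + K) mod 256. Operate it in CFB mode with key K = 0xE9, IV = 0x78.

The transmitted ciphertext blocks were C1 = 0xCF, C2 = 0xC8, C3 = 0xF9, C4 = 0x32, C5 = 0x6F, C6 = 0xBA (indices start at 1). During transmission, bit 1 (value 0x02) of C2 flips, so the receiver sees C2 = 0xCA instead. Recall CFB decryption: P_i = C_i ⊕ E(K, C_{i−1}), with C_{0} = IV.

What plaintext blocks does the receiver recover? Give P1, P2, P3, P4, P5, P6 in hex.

P1 = 0xAE, P2 = 0x72, P3 = 0x4A, P4 = 0xD0, P5 = 0x74, P6 = 0xE2

Only C2 changed, to 0xCA. In CFB, a change in C_i flips the same bit in P_i and garbles P_{i+1}. Decrypting the received ciphertext:
P1: E(K, 0x78) = 0x61; 0xCF ⊕ 0x61 = 0xAE.
P2: E(K, 0xCF) = 0xB8; 0xCA ⊕ 0xB8 = 0x72.
P3: E(K, 0xCA) = 0xB3; 0xF9 ⊕ 0xB3 = 0x4A.
P4: E(K, 0xF9) = 0xE2; 0x32 ⊕ 0xE2 = 0xD0.
P5: E(K, 0x32) = 0x1B; 0x6F ⊕ 0x1B = 0x74.
P6: E(K, 0x6F) = 0x58; 0xBA ⊕ 0x58 = 0xE2.
Blocks that differ from the original plaintext: P2, P3.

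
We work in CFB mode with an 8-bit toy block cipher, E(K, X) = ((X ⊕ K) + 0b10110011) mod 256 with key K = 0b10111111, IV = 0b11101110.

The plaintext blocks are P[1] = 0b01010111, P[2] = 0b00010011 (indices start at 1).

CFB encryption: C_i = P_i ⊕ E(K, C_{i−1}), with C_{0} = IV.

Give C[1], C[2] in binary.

C[1] = 0b01010011, C[2] = 0b10001100

C[1]: E(K, 0b11101110) = 0b00000100; 0b01010111 ⊕ 0b00000100 = 0b01010011.
C[2]: E(K, 0b01010011) = 0b10011111; 0b00010011 ⊕ 0b10011111 = 0b10001100.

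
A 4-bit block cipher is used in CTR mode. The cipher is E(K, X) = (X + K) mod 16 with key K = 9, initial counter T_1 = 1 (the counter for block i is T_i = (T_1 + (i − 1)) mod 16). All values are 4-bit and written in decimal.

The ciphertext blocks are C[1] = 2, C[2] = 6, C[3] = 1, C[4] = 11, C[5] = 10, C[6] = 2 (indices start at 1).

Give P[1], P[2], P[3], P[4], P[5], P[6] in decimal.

P[1] = 8, P[2] = 13, P[3] = 13, P[4] = 6, P[5] = 4, P[6] = 13

CTR decryption: S_i = E(K, T_i) where T_i is the counter for block i; P_i = C_i ⊕ S_i.
P[1]: T = 1, S = E(K, T) = 10; 2 ⊕ 10 = 8.
P[2]: T = 2, S = E(K, T) = 11; 6 ⊕ 11 = 13.
P[3]: T = 3, S = E(K, T) = 12; 1 ⊕ 12 = 13.
P[4]: T = 4, S = E(K, T) = 13; 11 ⊕ 13 = 6.
P[5]: T = 5, S = E(K, T) = 14; 10 ⊕ 14 = 4.
P[6]: T = 6, S = E(K, T) = 15; 2 ⊕ 15 = 13.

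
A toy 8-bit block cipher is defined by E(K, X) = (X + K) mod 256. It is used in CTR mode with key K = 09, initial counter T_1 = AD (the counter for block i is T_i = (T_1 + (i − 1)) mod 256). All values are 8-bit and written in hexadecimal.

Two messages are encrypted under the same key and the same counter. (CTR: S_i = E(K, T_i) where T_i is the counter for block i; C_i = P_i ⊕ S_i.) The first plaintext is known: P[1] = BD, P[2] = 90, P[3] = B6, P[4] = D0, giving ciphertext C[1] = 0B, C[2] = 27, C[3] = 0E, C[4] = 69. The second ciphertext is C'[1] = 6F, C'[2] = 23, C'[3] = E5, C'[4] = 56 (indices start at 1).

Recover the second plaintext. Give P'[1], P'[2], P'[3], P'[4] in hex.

P'[1] = D9, P'[2] = 94, P'[3] = 5D, P'[4] = EF

In CTR with a reused counter, both messages share the same keystream S_i, so C_i ⊕ C'_i = P_i ⊕ P'_i and thus P'_i = P_i ⊕ C_i ⊕ C'_i.
P'[1]: BD ⊕ 0B ⊕ 6F = D9.
P'[2]: 90 ⊕ 27 ⊕ 23 = 94.
P'[3]: B6 ⊕ 0E ⊕ E5 = 5D.
P'[4]: D0 ⊕ 69 ⊕ 56 = EF.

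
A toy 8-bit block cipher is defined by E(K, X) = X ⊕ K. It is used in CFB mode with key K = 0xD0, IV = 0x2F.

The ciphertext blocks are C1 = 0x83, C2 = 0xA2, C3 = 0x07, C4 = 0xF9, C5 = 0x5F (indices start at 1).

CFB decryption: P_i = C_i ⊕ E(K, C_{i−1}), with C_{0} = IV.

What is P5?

P5 = 0x76

P5: E(K, 0xF9) = 0x29; 0x5F ⊕ 0x29 = 0x76.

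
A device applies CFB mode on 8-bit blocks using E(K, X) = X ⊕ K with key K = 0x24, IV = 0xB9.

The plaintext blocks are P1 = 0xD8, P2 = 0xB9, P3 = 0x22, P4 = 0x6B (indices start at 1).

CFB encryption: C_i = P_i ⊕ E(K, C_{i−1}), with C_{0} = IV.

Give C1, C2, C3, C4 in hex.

C1: E(K, 0xB9) = 0x9D; 0xD8 ⊕ 0x9D = 0x45.
C2: E(K, 0x45) = 0x61; 0xB9 ⊕ 0x61 = 0xD8.
C3: E(K, 0xD8) = 0xFC; 0x22 ⊕ 0xFC = 0xDE.
C4: E(K, 0xDE) = 0xFA; 0x6B ⊕ 0xFA = 0x91.

C1 = 0x45, C2 = 0xD8, C3 = 0xDE, C4 = 0x91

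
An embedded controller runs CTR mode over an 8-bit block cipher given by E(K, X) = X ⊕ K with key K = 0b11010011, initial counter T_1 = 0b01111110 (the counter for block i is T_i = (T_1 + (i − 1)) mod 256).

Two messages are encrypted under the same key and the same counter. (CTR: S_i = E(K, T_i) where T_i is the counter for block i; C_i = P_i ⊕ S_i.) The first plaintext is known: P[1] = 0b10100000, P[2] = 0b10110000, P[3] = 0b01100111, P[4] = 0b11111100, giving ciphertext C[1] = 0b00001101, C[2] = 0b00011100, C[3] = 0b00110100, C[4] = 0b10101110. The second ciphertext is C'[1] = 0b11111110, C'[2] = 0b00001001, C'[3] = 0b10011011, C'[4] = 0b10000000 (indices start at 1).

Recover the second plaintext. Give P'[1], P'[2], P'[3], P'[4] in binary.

P'[1] = 0b01010011, P'[2] = 0b10100101, P'[3] = 0b11001000, P'[4] = 0b11010010

In CTR with a reused counter, both messages share the same keystream S_i, so C_i ⊕ C'_i = P_i ⊕ P'_i and thus P'_i = P_i ⊕ C_i ⊕ C'_i.
P'[1]: 0b10100000 ⊕ 0b00001101 ⊕ 0b11111110 = 0b01010011.
P'[2]: 0b10110000 ⊕ 0b00011100 ⊕ 0b00001001 = 0b10100101.
P'[3]: 0b01100111 ⊕ 0b00110100 ⊕ 0b10011011 = 0b11001000.
P'[4]: 0b11111100 ⊕ 0b10101110 ⊕ 0b10000000 = 0b11010010.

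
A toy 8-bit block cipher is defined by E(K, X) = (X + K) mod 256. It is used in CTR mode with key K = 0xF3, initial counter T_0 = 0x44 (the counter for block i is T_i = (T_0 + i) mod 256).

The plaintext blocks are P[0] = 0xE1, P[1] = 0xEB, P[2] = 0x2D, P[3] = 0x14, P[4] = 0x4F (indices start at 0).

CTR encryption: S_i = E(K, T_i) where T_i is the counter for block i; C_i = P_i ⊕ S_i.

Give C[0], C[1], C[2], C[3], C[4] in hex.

C[0] = 0xD6, C[1] = 0xD3, C[2] = 0x14, C[3] = 0x2E, C[4] = 0x74

C[0]: T = 0x44, S = E(K, T) = 0x37; 0xE1 ⊕ 0x37 = 0xD6.
C[1]: T = 0x45, S = E(K, T) = 0x38; 0xEB ⊕ 0x38 = 0xD3.
C[2]: T = 0x46, S = E(K, T) = 0x39; 0x2D ⊕ 0x39 = 0x14.
C[3]: T = 0x47, S = E(K, T) = 0x3A; 0x14 ⊕ 0x3A = 0x2E.
C[4]: T = 0x48, S = E(K, T) = 0x3B; 0x4F ⊕ 0x3B = 0x74.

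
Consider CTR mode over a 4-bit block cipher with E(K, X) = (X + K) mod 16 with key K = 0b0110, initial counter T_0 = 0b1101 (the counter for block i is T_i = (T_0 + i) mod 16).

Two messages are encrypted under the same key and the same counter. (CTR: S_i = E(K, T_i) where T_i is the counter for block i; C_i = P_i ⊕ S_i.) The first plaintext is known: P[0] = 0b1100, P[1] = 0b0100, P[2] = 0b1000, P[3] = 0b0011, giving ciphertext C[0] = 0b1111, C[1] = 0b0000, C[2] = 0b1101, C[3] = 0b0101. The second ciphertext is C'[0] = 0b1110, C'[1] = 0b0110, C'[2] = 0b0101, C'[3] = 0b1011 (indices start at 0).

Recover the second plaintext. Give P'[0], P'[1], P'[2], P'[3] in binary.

In CTR with a reused counter, both messages share the same keystream S_i, so C_i ⊕ C'_i = P_i ⊕ P'_i and thus P'_i = P_i ⊕ C_i ⊕ C'_i.
P'[0]: 0b1100 ⊕ 0b1111 ⊕ 0b1110 = 0b1101.
P'[1]: 0b0100 ⊕ 0b0000 ⊕ 0b0110 = 0b0010.
P'[2]: 0b1000 ⊕ 0b1101 ⊕ 0b0101 = 0b0000.
P'[3]: 0b0011 ⊕ 0b0101 ⊕ 0b1011 = 0b1101.

P'[0] = 0b1101, P'[1] = 0b0010, P'[2] = 0b0000, P'[3] = 0b1101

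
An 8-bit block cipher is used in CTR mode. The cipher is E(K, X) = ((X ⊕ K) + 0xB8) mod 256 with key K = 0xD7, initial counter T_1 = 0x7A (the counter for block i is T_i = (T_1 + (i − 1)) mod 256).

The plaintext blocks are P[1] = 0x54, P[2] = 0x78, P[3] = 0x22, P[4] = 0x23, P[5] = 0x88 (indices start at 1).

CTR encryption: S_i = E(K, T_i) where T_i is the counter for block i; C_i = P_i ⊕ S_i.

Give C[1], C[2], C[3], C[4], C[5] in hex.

C[1] = 0x31, C[2] = 0x1C, C[3] = 0x41, C[4] = 0x41, C[5] = 0xE9

C[1]: T = 0x7A, S = E(K, T) = 0x65; 0x54 ⊕ 0x65 = 0x31.
C[2]: T = 0x7B, S = E(K, T) = 0x64; 0x78 ⊕ 0x64 = 0x1C.
C[3]: T = 0x7C, S = E(K, T) = 0x63; 0x22 ⊕ 0x63 = 0x41.
C[4]: T = 0x7D, S = E(K, T) = 0x62; 0x23 ⊕ 0x62 = 0x41.
C[5]: T = 0x7E, S = E(K, T) = 0x61; 0x88 ⊕ 0x61 = 0xE9.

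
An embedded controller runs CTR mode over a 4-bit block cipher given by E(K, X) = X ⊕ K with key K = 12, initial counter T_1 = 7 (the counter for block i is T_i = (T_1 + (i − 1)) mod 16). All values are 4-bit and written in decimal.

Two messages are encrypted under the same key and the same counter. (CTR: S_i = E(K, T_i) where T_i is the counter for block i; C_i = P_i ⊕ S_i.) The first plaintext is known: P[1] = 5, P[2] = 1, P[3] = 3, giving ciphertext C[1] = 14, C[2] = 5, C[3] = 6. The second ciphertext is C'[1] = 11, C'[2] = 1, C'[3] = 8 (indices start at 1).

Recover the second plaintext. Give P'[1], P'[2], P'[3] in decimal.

In CTR with a reused counter, both messages share the same keystream S_i, so C_i ⊕ C'_i = P_i ⊕ P'_i and thus P'_i = P_i ⊕ C_i ⊕ C'_i.
P'[1]: 5 ⊕ 14 ⊕ 11 = 0.
P'[2]: 1 ⊕ 5 ⊕ 1 = 5.
P'[3]: 3 ⊕ 6 ⊕ 8 = 13.

P'[1] = 0, P'[2] = 5, P'[3] = 13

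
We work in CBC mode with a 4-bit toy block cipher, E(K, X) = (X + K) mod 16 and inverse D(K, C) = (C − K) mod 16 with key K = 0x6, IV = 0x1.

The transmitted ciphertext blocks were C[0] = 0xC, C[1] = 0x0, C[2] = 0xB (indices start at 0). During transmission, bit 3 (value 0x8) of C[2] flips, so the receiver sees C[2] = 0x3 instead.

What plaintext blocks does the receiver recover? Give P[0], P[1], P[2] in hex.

P[0] = 0x7, P[1] = 0x6, P[2] = 0xD

CBC decryption: P_i = D(K, C_i) ⊕ C_{i−1}, with C_{−1} = IV.
Only C[2] changed, to 0x3. In CBC, a change in C_i garbles P_i and flips the same bit in P_{i+1}. Decrypting the received ciphertext:
P[0]: D(K, 0xC) = 0x6; 0x6 ⊕ 0x1 = 0x7.
P[1]: D(K, 0x0) = 0xA; 0xA ⊕ 0xC = 0x6.
P[2]: D(K, 0x3) = 0xD; 0xD ⊕ 0x0 = 0xD.
Blocks that differ from the original plaintext: P[2].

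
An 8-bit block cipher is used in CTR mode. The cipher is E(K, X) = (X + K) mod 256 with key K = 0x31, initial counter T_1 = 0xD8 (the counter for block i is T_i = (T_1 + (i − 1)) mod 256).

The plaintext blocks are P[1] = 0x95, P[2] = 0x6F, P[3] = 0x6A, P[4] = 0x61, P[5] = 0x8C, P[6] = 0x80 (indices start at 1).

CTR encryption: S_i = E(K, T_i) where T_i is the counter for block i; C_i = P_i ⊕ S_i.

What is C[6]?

C[6] = 0x8E

C[1]: T = 0xD8, S = E(K, T) = 0x09; 0x95 ⊕ 0x09 = 0x9C.
C[2]: T = 0xD9, S = E(K, T) = 0x0A; 0x6F ⊕ 0x0A = 0x65.
C[3]: T = 0xDA, S = E(K, T) = 0x0B; 0x6A ⊕ 0x0B = 0x61.
C[4]: T = 0xDB, S = E(K, T) = 0x0C; 0x61 ⊕ 0x0C = 0x6D.
C[5]: T = 0xDC, S = E(K, T) = 0x0D; 0x8C ⊕ 0x0D = 0x81.
C[6]: T = 0xDD, S = E(K, T) = 0x0E; 0x80 ⊕ 0x0E = 0x8E.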